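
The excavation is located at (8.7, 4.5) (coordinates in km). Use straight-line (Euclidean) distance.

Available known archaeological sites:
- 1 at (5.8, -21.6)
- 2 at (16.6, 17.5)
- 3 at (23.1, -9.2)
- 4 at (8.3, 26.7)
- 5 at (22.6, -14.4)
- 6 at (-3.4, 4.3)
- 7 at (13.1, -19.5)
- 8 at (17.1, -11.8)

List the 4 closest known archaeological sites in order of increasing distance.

Distances from (8.7, 4.5):
1: √((-2.9)² + (-26.1)²) = √(8.410 + 681.210) = 26.3 km
2: √((7.9)² + (13.0)²) = √(62.410 + 169.000) = 15.2 km
3: √((14.4)² + (-13.7)²) = √(207.360 + 187.690) = 19.9 km
4: √((-0.4)² + (22.2)²) = √(0.160 + 492.840) = 22.2 km
5: √((13.9)² + (-18.9)²) = √(193.210 + 357.210) = 23.5 km
6: √((-12.1)² + (-0.2)²) = √(146.410 + 0.040) = 12.1 km
7: √((4.4)² + (-24.0)²) = √(19.360 + 576.000) = 24.4 km
8: √((8.4)² + (-16.3)²) = √(70.560 + 265.690) = 18.3 km
Sorted: 6 (12.1 km) < 2 (15.2 km) < 8 (18.3 km) < 3 (19.9 km) < 4 (22.2 km) < 5 (23.5 km) < …

6, 2, 8, 3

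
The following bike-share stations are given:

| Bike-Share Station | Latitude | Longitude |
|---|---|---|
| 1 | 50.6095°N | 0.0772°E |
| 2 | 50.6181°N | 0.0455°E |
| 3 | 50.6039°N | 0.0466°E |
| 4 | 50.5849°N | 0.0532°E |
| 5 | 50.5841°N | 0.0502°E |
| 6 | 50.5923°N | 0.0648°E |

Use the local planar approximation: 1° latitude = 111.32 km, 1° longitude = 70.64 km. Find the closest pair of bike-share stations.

Pairwise distances:
1–2: 2.4354 km
1–3: 2.2497 km
1–4: 3.2208 km
1–5: 3.4107 km
1–6: 2.1056 km
2–3: 1.5827 km
2–4: 3.7356 km
2–5: 3.7994 km
2–6: 3.1792 km
3–4: 2.1659 km
3–5: 2.2188 km
3–6: 1.8222 km
4–5: 0.2299 km
4–6: 1.1619 km
5–6: 1.3773 km
Closest pair: 4–5 at 0.2299 km.

4 and 5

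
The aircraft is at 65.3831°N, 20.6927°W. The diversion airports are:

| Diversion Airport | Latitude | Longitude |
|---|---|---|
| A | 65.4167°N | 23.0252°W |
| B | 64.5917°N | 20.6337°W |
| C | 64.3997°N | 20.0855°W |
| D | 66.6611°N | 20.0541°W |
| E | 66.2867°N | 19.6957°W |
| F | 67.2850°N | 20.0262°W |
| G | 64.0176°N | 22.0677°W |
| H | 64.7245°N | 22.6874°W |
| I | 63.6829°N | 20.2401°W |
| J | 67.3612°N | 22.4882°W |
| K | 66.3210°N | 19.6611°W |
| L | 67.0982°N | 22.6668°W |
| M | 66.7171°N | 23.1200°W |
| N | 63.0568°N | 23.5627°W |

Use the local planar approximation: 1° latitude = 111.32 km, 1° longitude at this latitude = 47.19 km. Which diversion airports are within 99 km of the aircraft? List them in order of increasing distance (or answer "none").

B

Distances from 65.3831°N, 20.6927°W:
A: 110.1342 km
B: 88.1426 km
C: 113.1600 km
D: 145.4237 km
E: 111.0480 km
F: 214.0430 km
G: 165.2770 km
H: 119.3129 km
I: 190.4676 km
J: 235.9408 km
K: 115.1985 km
L: 212.4399 km
M: 187.5444 km
N: 292.2412 km
Threshold 99 km: B (88.1426 km) is within range.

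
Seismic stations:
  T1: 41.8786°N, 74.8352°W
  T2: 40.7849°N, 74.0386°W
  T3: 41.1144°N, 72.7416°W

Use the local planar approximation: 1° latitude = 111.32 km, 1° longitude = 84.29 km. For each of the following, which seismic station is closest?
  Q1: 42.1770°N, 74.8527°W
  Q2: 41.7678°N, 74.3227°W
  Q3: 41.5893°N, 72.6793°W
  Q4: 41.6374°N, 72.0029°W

Q1→T1; Q2→T1; Q3→T3; Q4→T3

Q1 at 42.1770°N, 74.8527°W:
  T1: √((-0.2984·111.32)² + (0.0175·84.29)²) = √(1103.428083 + 2.175846) = 33.2506 km
  T2: √((-1.3921·111.32)² + (0.8141·84.29)²) = √(24015.258308 + 4708.771511) = 169.4817 km
  T3: √((-1.0626·111.32)² + (2.1111·84.29)²) = √(13992.200460 + 31664.287431) = 213.6738 km
  → nearest: T1 (33.2506 km)
Q2 at 41.7678°N, 74.3227°W:
  T1: √((0.1108·111.32)² + (-0.5125·84.29)²) = √(152.133871 + 1866.121202) = 44.9250 km
  T2: √((-0.9829·111.32)² + (0.2841·84.29)²) = √(11971.954716 + 573.448703) = 112.0063 km
  T3: √((-0.6534·111.32)² + (1.5811·84.29)²) = √(5290.596687 + 17761.137851) = 151.8280 km
  → nearest: T1 (44.9250 km)
Q3 at 41.5893°N, 72.6793°W:
  T1: √((0.2893·111.32)² + (-2.1559·84.29)²) = √(1037.154038 + 33022.453150) = 184.5525 km
  T2: √((-0.8044·111.32)² + (-1.3593·84.29)²) = √(8018.451730 + 13127.521598) = 145.4166 km
  T3: √((-0.4749·111.32)² + (-0.0623·84.29)²) = √(2794.799999 + 27.575805) = 53.1260 km
  → nearest: T3 (53.1260 km)
Q4 at 41.6374°N, 72.0029°W:
  T1: √((0.2412·111.32)² + (-2.8323·84.29)²) = √(720.943121 + 56994.193481) = 240.2397 km
  T2: √((-0.8525·111.32)² + (-2.0357·84.29)²) = √(9006.066940 + 29442.837427) = 196.0839 km
  T3: √((-0.5230·111.32)² + (-0.7387·84.29)²) = √(3389.610319 + 3876.933089) = 85.2440 km
  → nearest: T3 (85.2440 km)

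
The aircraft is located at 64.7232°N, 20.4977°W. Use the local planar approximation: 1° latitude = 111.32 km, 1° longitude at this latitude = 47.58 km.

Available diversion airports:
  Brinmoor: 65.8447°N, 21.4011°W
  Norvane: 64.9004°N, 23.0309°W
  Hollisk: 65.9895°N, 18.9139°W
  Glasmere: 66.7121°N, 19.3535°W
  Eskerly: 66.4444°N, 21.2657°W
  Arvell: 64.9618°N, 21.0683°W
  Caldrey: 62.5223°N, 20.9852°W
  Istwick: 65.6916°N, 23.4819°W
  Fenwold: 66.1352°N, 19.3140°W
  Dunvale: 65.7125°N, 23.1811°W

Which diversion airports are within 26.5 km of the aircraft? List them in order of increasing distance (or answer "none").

none

Distances from 64.7232°N, 20.4977°W:
Brinmoor: 132.0378 km
Norvane: 122.1332 km
Hollisk: 159.8427 km
Glasmere: 227.9994 km
Eskerly: 195.0573 km
Arvell: 37.9811 km
Caldrey: 246.0997 km
Istwick: 178.2750 km
Fenwold: 166.9693 km
Dunvale: 168.6107 km
Threshold 26.5 km: none within range.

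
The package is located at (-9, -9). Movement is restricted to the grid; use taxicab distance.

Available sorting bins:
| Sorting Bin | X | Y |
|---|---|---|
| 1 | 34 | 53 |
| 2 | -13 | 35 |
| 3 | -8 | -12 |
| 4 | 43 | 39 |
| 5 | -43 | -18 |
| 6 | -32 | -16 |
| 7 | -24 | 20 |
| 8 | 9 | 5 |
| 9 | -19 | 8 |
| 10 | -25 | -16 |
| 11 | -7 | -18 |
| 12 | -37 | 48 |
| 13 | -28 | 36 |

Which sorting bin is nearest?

3

Distances from (-9, -9):
1: |43| + |62| = 43 + 62 = 105
2: |-4| + |44| = 4 + 44 = 48
3: |1| + |-3| = 1 + 3 = 4
4: |52| + |48| = 52 + 48 = 100
5: |-34| + |-9| = 34 + 9 = 43
6: |-23| + |-7| = 23 + 7 = 30
7: |-15| + |29| = 15 + 29 = 44
8: |18| + |14| = 18 + 14 = 32
9: |-10| + |17| = 10 + 17 = 27
10: |-16| + |-7| = 16 + 7 = 23
11: |2| + |-9| = 2 + 9 = 11
12: |-28| + |57| = 28 + 57 = 85
13: |-19| + |45| = 19 + 45 = 64
Minimum: 3 at 4.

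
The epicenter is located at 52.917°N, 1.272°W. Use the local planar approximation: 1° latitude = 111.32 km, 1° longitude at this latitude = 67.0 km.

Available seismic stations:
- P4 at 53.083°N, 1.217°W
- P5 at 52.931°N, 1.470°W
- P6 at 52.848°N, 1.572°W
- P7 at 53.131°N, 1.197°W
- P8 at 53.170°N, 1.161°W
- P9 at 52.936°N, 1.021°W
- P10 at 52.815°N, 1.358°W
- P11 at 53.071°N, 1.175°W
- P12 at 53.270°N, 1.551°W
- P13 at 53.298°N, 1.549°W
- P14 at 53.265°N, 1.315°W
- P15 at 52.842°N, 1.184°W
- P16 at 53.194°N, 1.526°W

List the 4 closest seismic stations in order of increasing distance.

Distances from 52.917°N, 1.272°W:
P4: √((0.166·111.32)² + (0.055·67.0)²) = √(341.47788 + 13.57922) = 18.843 km
P5: √((0.014·111.32)² + (-0.198·67.0)²) = √(2.42886 + 175.98676) = 13.357 km
P6: √((-0.069·111.32)² + (-0.300·67.0)²) = √(58.99899 + 404.01000) = 21.518 km
P7: √((0.214·111.32)² + (0.075·67.0)²) = √(567.51055 + 25.25062) = 24.347 km
P8: √((0.253·111.32)² + (0.111·67.0)²) = √(793.20864 + 55.30897) = 29.129 km
P9: √((0.019·111.32)² + (0.251·67.0)²) = √(4.47356 + 282.81149) = 16.949 km
P10: √((-0.102·111.32)² + (-0.086·67.0)²) = √(128.92785 + 33.20064) = 12.733 km
P11: √((0.154·111.32)² + (0.097·67.0)²) = √(293.89205 + 42.23700) = 18.334 km
P12: √((0.353·111.32)² + (-0.279·67.0)²) = √(1544.17247 + 349.42825) = 43.516 km
P13: √((0.381·111.32)² + (-0.277·67.0)²) = √(1798.85578 + 344.43648) = 46.296 km
P14: √((0.348·111.32)² + (-0.043·67.0)²) = √(1500.73801 + 8.30016) = 38.846 km
P15: √((-0.075·111.32)² + (0.088·67.0)²) = √(69.70580 + 34.76282) = 10.221 km
P16: √((0.277·111.32)² + (-0.254·67.0)²) = √(950.83669 + 289.61232) = 35.220 km
Sorted: P15 (10.221 km) < P10 (12.733 km) < P5 (13.357 km) < P9 (16.949 km) < P11 (18.334 km) < P4 (18.843 km) < …

P15, P10, P5, P9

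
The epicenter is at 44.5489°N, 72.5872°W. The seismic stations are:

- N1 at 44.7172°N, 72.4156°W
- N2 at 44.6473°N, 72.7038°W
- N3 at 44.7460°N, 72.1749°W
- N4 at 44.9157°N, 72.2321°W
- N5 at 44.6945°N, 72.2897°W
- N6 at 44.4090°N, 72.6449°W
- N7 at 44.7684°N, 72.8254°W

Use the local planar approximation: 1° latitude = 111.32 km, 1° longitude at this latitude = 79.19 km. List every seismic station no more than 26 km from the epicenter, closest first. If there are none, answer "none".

Distances from 44.5489°N, 72.5872°W:
N1: 23.1445 km
N2: 14.3264 km
N3: 39.3375 km
N4: 49.5784 km
N5: 28.5960 km
N6: 16.2301 km
N7: 30.8686 km
Threshold 26 km: N2 (14.3264 km), N6 (16.2301 km), N1 (23.1445 km) are within range.

N2, N6, N1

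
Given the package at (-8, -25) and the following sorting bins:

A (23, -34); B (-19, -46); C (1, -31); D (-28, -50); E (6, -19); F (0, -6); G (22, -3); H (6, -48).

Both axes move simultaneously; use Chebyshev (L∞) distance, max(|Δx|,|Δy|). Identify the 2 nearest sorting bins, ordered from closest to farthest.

Distances from (-8, -25):
A: 31
B: 21
C: 9
D: 25
E: 14
F: 19
G: 30
H: 23
Sorted: C (9) < E (14) < F (19) < B (21) < …

C, E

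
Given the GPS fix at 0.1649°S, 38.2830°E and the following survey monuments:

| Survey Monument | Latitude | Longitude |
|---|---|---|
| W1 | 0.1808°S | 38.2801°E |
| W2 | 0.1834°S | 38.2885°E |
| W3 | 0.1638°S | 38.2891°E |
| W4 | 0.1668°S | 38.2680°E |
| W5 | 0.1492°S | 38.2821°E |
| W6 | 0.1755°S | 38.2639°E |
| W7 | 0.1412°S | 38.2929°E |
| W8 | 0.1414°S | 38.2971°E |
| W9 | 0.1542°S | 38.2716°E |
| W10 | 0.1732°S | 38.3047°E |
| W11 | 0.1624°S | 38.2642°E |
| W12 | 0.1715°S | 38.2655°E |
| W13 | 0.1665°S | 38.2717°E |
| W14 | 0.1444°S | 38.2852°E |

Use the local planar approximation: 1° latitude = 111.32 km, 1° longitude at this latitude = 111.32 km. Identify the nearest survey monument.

Distances from 0.1649°S, 38.2830°E:
W1: 1.7992 km
W2: 2.1485 km
W3: 0.6900 km
W4: 1.6831 km
W5: 1.7506 km
W6: 2.4317 km
W7: 2.8592 km
W8: 3.0508 km
W9: 1.7405 km
W10: 2.5863 km
W11: 2.1112 km
W12: 2.0820 km
W13: 1.2705 km
W14: 2.2952 km
Minimum: W3 at 0.6900 km.

W3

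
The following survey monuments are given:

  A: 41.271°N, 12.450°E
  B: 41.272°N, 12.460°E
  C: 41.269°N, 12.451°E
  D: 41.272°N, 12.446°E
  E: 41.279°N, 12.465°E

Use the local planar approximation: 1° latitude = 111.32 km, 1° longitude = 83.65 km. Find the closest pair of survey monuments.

Pairwise distances:
A–B: 0.844 km
A–C: 0.238 km
A–D: 0.353 km
A–E: 1.539 km
B–C: 0.824 km
B–D: 1.171 km
B–E: 0.884 km
C–D: 0.535 km
C–E: 1.616 km
D–E: 1.770 km
Closest pair: A–C at 0.238 km.

A and C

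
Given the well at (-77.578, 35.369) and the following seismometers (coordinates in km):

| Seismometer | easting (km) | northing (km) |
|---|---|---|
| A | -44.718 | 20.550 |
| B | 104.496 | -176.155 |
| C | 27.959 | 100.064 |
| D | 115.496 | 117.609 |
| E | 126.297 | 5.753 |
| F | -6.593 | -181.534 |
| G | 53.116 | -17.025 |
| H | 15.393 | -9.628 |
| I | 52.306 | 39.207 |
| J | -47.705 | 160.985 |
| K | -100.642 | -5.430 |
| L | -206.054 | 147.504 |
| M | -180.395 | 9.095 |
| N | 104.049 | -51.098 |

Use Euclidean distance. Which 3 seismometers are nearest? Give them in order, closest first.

Distances from (-77.578, 35.369):
A: √((32.860)² + (-14.819)²) = √(1079.77960 + 219.60276) = 36.047 km
B: √((182.074)² + (-211.524)²) = √(33150.94148 + 44742.40258) = 279.094 km
C: √((105.537)² + (64.695)²) = √(11138.05837 + 4185.44302) = 123.788 km
D: √((193.074)² + (82.240)²) = √(37277.56948 + 6763.41760) = 209.859 km
E: √((203.875)² + (-29.616)²) = √(41565.01562 + 877.10746) = 206.015 km
F: √((70.985)² + (-216.903)²) = √(5038.87022 + 47046.91141) = 228.223 km
G: √((130.694)² + (-52.394)²) = √(17080.92164 + 2745.13124) = 140.805 km
H: √((92.971)² + (-44.997)²) = √(8643.60684 + 2024.73001) = 103.288 km
I: √((129.884)² + (3.838)²) = √(16869.85346 + 14.73024) = 129.941 km
J: √((29.873)² + (125.616)²) = √(892.39613 + 15779.37946) = 129.119 km
K: √((-23.064)² + (-40.799)²) = √(531.94810 + 1664.55840) = 46.867 km
L: √((-128.476)² + (112.135)²) = √(16506.08258 + 12574.25822) = 170.530 km
M: √((-102.817)² + (-26.274)²) = √(10571.33549 + 690.32308) = 106.121 km
N: √((181.627)² + (-86.467)²) = √(32988.36713 + 7476.54209) = 201.159 km
Sorted: A (36.047 km) < K (46.867 km) < H (103.288 km) < M (106.121 km) < C (123.788 km) < …

A, K, H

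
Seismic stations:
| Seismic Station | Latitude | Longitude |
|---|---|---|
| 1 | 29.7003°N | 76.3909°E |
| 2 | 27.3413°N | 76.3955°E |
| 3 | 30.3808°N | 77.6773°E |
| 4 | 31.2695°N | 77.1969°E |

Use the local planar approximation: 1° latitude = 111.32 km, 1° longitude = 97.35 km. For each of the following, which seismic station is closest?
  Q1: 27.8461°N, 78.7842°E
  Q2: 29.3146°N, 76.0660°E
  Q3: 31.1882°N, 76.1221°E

Q1→2; Q2→1; Q3→4

Q1 at 27.8461°N, 78.7842°E:
  1: 311.2687 km
  2: 239.2334 km
  3: 302.0387 km
  4: 411.2291 km
  → nearest: 2 (239.2334 km)
Q2 at 29.3146°N, 76.0660°E:
  1: 53.3283 km
  2: 221.9974 km
  3: 196.7034 km
  4: 243.8826 km
  → nearest: 1 (53.3283 km)
Q3 at 31.1882°N, 76.1221°E:
  1: 167.6874 km
  2: 429.0632 km
  3: 176.0680 km
  4: 105.0225 km
  → nearest: 4 (105.0225 km)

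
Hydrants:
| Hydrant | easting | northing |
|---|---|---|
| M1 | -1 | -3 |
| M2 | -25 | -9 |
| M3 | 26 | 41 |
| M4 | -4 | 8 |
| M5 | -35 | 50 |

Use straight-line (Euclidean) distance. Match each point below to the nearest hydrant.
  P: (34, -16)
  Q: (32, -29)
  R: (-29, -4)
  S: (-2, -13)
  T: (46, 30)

P at (34, -16):
  M1: √((-35)² + (13)²) = √(1225.0000 + 169.0000) = 37.34
  M2: √((-59)² + (7)²) = √(3481.0000 + 49.0000) = 59.41
  M3: √((-8)² + (57)²) = √(64.0000 + 3249.0000) = 57.56
  M4: √((-38)² + (24)²) = √(1444.0000 + 576.0000) = 44.94
  M5: √((-69)² + (66)²) = √(4761.0000 + 4356.0000) = 95.48
  → nearest: M1 (37.34)
Q at (32, -29):
  M1: √((-33)² + (26)²) = √(1089.0000 + 676.0000) = 42.01
  M2: √((-57)² + (20)²) = √(3249.0000 + 400.0000) = 60.41
  M3: √((-6)² + (70)²) = √(36.0000 + 4900.0000) = 70.26
  M4: √((-36)² + (37)²) = √(1296.0000 + 1369.0000) = 51.62
  M5: √((-67)² + (79)²) = √(4489.0000 + 6241.0000) = 103.59
  → nearest: M1 (42.01)
R at (-29, -4):
  M1: √((28)² + (1)²) = √(784.0000 + 1.0000) = 28.02
  M2: √((4)² + (-5)²) = √(16.0000 + 25.0000) = 6.40
  M3: √((55)² + (45)²) = √(3025.0000 + 2025.0000) = 71.06
  M4: √((25)² + (12)²) = √(625.0000 + 144.0000) = 27.73
  M5: √((-6)² + (54)²) = √(36.0000 + 2916.0000) = 54.33
  → nearest: M2 (6.40)
S at (-2, -13):
  M1: √((1)² + (10)²) = √(1.0000 + 100.0000) = 10.05
  M2: √((-23)² + (4)²) = √(529.0000 + 16.0000) = 23.35
  M3: √((28)² + (54)²) = √(784.0000 + 2916.0000) = 60.83
  M4: √((-2)² + (21)²) = √(4.0000 + 441.0000) = 21.10
  M5: √((-33)² + (63)²) = √(1089.0000 + 3969.0000) = 71.12
  → nearest: M1 (10.05)
T at (46, 30):
  M1: √((-47)² + (-33)²) = √(2209.0000 + 1089.0000) = 57.43
  M2: √((-71)² + (-39)²) = √(5041.0000 + 1521.0000) = 81.01
  M3: √((-20)² + (11)²) = √(400.0000 + 121.0000) = 22.83
  M4: √((-50)² + (-22)²) = √(2500.0000 + 484.0000) = 54.63
  M5: √((-81)² + (20)²) = √(6561.0000 + 400.0000) = 83.43
  → nearest: M3 (22.83)

P→M1; Q→M1; R→M2; S→M1; T→M3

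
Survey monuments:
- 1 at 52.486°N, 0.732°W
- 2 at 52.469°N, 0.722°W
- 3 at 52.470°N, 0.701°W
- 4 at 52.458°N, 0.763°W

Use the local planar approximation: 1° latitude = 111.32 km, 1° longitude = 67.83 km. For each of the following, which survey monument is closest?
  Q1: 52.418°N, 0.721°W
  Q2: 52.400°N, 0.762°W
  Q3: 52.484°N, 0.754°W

Q1→4; Q2→4; Q3→1

Q1 at 52.418°N, 0.721°W:
  1: √((0.068·111.32)² + (-0.011·67.83)²) = √(57.30127 + 0.55671) = 7.606 km
  2: √((0.051·111.32)² + (-0.001·67.83)²) = √(32.23196 + 0.00460) = 5.678 km
  3: √((0.052·111.32)² + (0.020·67.83)²) = √(33.50835 + 1.84036) = 5.945 km
  4: √((0.040·111.32)² + (-0.042·67.83)²) = √(19.82743 + 8.11600) = 5.286 km
  → nearest: 4 (5.286 km)
Q2 at 52.400°N, 0.762°W:
  1: √((0.086·111.32)² + (0.030·67.83)²) = √(91.65229 + 4.14082) = 9.787 km
  2: √((0.069·111.32)² + (0.040·67.83)²) = √(58.99899 + 7.36145) = 8.146 km
  3: √((0.070·111.32)² + (0.061·67.83)²) = √(60.72150 + 17.11998) = 8.823 km
  4: √((0.058·111.32)² + (-0.001·67.83)²) = √(41.68717 + 0.00460) = 6.457 km
  → nearest: 4 (6.457 km)
Q3 at 52.484°N, 0.754°W:
  1: √((0.002·111.32)² + (0.022·67.83)²) = √(0.04957 + 2.22684) = 1.509 km
  2: √((-0.015·111.32)² + (0.032·67.83)²) = √(2.78823 + 4.71133) = 2.739 km
  3: √((-0.014·111.32)² + (0.053·67.83)²) = √(2.42886 + 12.92395) = 3.918 km
  4: √((-0.026·111.32)² + (-0.009·67.83)²) = √(8.37709 + 0.37267) = 2.958 km
  → nearest: 1 (1.509 km)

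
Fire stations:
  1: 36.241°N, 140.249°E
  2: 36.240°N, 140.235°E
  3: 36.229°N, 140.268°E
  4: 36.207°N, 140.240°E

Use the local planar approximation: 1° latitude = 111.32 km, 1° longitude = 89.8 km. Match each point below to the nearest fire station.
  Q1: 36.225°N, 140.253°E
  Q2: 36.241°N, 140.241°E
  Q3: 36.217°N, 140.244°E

Q1→3; Q2→2; Q3→4

Q1 at 36.225°N, 140.253°E:
  1: 1.817 km
  2: 2.324 km
  3: 1.419 km
  4: 2.319 km
  → nearest: 3 (1.419 km)
Q2 at 36.241°N, 140.241°E:
  1: 0.718 km
  2: 0.550 km
  3: 2.768 km
  4: 3.786 km
  → nearest: 2 (0.550 km)
Q3 at 36.217°N, 140.244°E:
  1: 2.709 km
  2: 2.685 km
  3: 2.536 km
  4: 1.170 km
  → nearest: 4 (1.170 km)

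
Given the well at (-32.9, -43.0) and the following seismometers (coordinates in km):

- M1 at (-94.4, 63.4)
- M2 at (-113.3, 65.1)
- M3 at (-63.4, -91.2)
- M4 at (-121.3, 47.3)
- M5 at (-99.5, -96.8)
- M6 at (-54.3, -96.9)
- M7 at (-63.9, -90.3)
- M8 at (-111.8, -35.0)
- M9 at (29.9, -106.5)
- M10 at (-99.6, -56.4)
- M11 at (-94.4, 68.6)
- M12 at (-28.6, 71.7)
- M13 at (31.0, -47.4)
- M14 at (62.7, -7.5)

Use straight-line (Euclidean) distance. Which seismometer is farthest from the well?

M2

Distances from (-32.9, -43.0):
M1: 122.9 km
M2: 134.7 km
M3: 57.0 km
M4: 126.4 km
M5: 85.6 km
M6: 58.0 km
M7: 56.6 km
M8: 79.3 km
M9: 89.3 km
M10: 68.0 km
M11: 127.4 km
M12: 114.8 km
M13: 64.1 km
M14: 102.0 km
Maximum: M2 at 134.7 km.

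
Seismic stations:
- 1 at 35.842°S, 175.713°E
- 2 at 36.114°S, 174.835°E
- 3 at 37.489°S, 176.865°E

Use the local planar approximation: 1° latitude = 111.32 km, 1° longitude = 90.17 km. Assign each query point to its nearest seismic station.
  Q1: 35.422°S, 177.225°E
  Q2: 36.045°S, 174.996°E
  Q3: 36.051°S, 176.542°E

Q1→1; Q2→2; Q3→1

Q1 at 35.422°S, 177.225°E:
  1: √((-0.420·111.32)² + (-1.512·90.17)²) = √(2185.97392 + 18587.78848) = 144.131 km
  2: √((-0.692·111.32)² + (-2.390·90.17)²) = √(5934.15088 + 46442.96534) = 228.860 km
  3: √((-2.067·111.32)² + (-0.360·90.17)²) = √(52945.29209 + 1053.72951) = 232.377 km
  → nearest: 1 (144.131 km)
Q2 at 36.045°S, 174.996°E:
  1: √((0.203·111.32)² + (0.717·90.17)²) = √(510.66780 + 4179.86688) = 68.487 km
  2: √((-0.069·111.32)² + (-0.161·90.17)²) = √(58.99899 + 210.75403) = 16.424 km
  3: √((-1.444·111.32)² + (1.869·90.17)²) = √(25839.30224 + 28401.59578) = 232.897 km
  → nearest: 2 (16.424 km)
Q3 at 36.051°S, 176.542°E:
  1: √((0.209·111.32)² + (-0.829·90.17)²) = √(541.30117 + 5587.70154) = 78.288 km
  2: √((-0.063·111.32)² + (-1.707·90.17)²) = √(49.18441 + 23691.42489) = 154.080 km
  3: √((-1.438·111.32)² + (0.323·90.17)²) = √(25625.01731 + 848.26038) = 162.706 km
  → nearest: 1 (78.288 km)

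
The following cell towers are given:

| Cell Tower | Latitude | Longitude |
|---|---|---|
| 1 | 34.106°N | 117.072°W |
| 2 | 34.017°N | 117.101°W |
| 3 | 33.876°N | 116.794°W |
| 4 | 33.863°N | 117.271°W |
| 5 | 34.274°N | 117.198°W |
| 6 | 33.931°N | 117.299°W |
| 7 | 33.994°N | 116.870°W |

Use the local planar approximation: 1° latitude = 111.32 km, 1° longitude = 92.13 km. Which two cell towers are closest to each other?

4 and 6

Pairwise distances:
4–6: √((0.068·111.32)² + (-0.028·92.13)²) = √(57.30127 + 6.65454) = 7.997 km
1–2: √((-0.089·111.32)² + (-0.029·92.13)²) = √(98.15816 + 7.13835) = 10.261 km
3–7: √((0.118·111.32)² + (-0.076·92.13)²) = √(172.54819 + 49.02632) = 14.885 km
2–6: √((-0.086·111.32)² + (-0.198·92.13)²) = √(91.65229 + 332.76108) = 20.601 km
2–7: √((-0.023·111.32)² + (0.231·92.13)²) = √(6.55544 + 452.92480) = 21.435 km
1–5: √((0.168·111.32)² + (-0.126·92.13)²) = √(349.75583 + 134.75449) = 22.012 km
1–7: √((-0.112·111.32)² + (0.202·92.13)²) = √(155.44703 + 346.34178) = 22.401 km
2–4: √((-0.154·111.32)² + (-0.170·92.13)²) = √(293.89205 + 245.30138) = 23.221 km
1–6: √((-0.175·111.32)² + (-0.227·92.13)²) = √(379.50936 + 437.37490) = 28.581 km
2–5: √((0.257·111.32)² + (-0.097·92.13)²) = √(818.48861 + 79.86300) = 29.973 km
2–3: √((-0.141·111.32)² + (0.307·92.13)²) = √(246.36818 + 799.97956) = 32.347 km
1–4: √((-0.243·111.32)² + (-0.199·92.13)²) = √(731.74362 + 336.13079) = 32.678 km
1–3: √((-0.230·111.32)² + (0.278·92.13)²) = √(655.54433 + 655.98172) = 36.215 km
5–6: √((-0.343·111.32)² + (-0.101·92.13)²) = √(1457.92316 + 86.58544) = 39.300 km
4–7: √((0.131·111.32)² + (0.401·92.13)²) = √(212.66156 + 1364.86874) = 39.718 km
6–7: √((0.063·111.32)² + (0.429·92.13)²) = √(49.18441 + 1562.12840) = 40.141 km
5–7: √((-0.280·111.32)² + (0.328·92.13)²) = √(971.54396 + 913.16620) = 43.413 km
3–4: √((-0.013·111.32)² + (-0.477·92.13)²) = √(2.09427 + 1931.25179) = 43.970 km
4–5: √((0.411·111.32)² + (0.073·92.13)²) = √(2093.29309 + 45.23222) = 46.244 km
3–6: √((0.055·111.32)² + (-0.505·92.13)²) = √(37.48623 + 2164.63611) = 46.927 km
3–5: √((0.398·111.32)² + (-0.404·92.13)²) = √(1962.96492 + 1385.36711) = 57.865 km
Closest pair: 4–6 at 7.997 km.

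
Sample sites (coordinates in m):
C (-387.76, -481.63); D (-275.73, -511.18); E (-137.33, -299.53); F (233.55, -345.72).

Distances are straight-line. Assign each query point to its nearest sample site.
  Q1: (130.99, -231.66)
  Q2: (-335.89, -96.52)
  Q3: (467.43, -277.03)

Q1 at (130.99, -231.66):
  C: 575.84 m
  D: 493.51 m
  E: 276.77 m
  F: 153.39 m
  → nearest: F (153.39 m)
Q2 at (-335.89, -96.52):
  C: 388.59 m
  D: 419.00 m
  E: 283.97 m
  F: 621.58 m
  → nearest: E (283.97 m)
Q3 at (467.43, -277.03):
  C: 879.32 m
  D: 779.17 m
  E: 605.18 m
  F: 243.76 m
  → nearest: F (243.76 m)

Q1→F; Q2→E; Q3→F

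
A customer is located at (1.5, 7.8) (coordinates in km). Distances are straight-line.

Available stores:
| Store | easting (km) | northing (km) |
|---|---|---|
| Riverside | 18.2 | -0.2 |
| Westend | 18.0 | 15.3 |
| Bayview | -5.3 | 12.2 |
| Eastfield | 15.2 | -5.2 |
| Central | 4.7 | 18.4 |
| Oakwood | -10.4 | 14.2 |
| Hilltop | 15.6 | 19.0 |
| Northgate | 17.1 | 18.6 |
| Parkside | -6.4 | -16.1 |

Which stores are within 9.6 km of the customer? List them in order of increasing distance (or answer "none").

Bayview

Distances from (1.5, 7.8):
Riverside: √((16.7)² + (-8.0)²) = √(278.890 + 64.000) = 18.5 km
Westend: √((16.5)² + (7.5)²) = √(272.250 + 56.250) = 18.1 km
Bayview: √((-6.8)² + (4.4)²) = √(46.240 + 19.360) = 8.1 km
Eastfield: √((13.7)² + (-13.0)²) = √(187.690 + 169.000) = 18.9 km
Central: √((3.2)² + (10.6)²) = √(10.240 + 112.360) = 11.1 km
Oakwood: √((-11.9)² + (6.4)²) = √(141.610 + 40.960) = 13.5 km
Hilltop: √((14.1)² + (11.2)²) = √(198.810 + 125.440) = 18.0 km
Northgate: √((15.6)² + (10.8)²) = √(243.360 + 116.640) = 19.0 km
Parkside: √((-7.9)² + (-23.9)²) = √(62.410 + 571.210) = 25.2 km
Threshold 9.6 km: Bayview (8.1 km) is within range.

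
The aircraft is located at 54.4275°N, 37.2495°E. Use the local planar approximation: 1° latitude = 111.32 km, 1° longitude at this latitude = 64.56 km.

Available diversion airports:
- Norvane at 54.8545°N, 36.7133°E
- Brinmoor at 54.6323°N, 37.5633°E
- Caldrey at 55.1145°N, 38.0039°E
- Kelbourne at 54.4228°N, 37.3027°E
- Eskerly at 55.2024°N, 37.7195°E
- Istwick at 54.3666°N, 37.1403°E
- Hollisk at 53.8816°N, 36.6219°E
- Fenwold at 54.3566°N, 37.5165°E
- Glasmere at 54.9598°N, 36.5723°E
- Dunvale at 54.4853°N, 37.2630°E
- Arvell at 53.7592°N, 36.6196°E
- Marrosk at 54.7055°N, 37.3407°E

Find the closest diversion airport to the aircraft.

Kelbourne

Distances from 54.4275°N, 37.2495°E:
Norvane: √((0.4270·111.32)² + (-0.5362·64.56)²) = √(2259.446932 + 1198.341674) = 58.8030 km
Brinmoor: √((0.2048·111.32)² + (0.3138·64.56)²) = √(519.764124 + 410.424164) = 30.4990 km
Caldrey: √((0.6870·111.32)² + (0.7544·64.56)²) = √(5848.707056 + 2372.085850) = 90.6686 km
Kelbourne: √((-0.0047·111.32)² + (0.0532·64.56)²) = √(0.273742 + 11.796422) = 3.4742 km
Eskerly: √((0.7749·111.32)² + (0.4700·64.56)²) = √(7441.109871 + 920.709786) = 91.4430 km
Istwick: √((-0.0609·111.32)² + (-0.1092·64.56)²) = √(45.960102 + 49.701823) = 9.7807 km
Hollisk: √((-0.5459·111.32)² + (-0.6276·64.56)²) = √(3692.942826 + 1641.696655) = 73.0386 km
Fenwold: √((-0.0709·111.32)² + (0.2670·64.56)²) = √(62.292945 + 297.132096) = 18.9585 km
Glasmere: √((0.5323·111.32)² + (-0.6772·64.56)²) = √(3511.230398 + 1911.441198) = 73.6388 km
Dunvale: √((0.0578·111.32)² + (0.0135·64.56)²) = √(41.400165 + 0.759617) = 6.4931 km
Arvell: √((-0.6683·111.32)² + (-0.6299·64.56)²) = √(5534.639236 + 1653.751534) = 84.7844 km
Marrosk: √((0.2780·111.32)² + (0.0912·64.56)²) = √(957.714333 + 34.667037) = 31.5021 km
Minimum: Kelbourne at 3.4742 km.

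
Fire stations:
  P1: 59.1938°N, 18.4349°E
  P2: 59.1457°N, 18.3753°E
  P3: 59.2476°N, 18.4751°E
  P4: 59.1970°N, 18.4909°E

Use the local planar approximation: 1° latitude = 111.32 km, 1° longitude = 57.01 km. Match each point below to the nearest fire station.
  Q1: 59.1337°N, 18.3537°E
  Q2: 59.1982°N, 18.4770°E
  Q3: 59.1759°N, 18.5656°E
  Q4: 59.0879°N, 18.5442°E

Q1 at 59.1337°N, 18.3537°E:
  P1: √((0.0601·111.32)² + (0.0812·57.01)²) = √(44.760542 + 21.429604) = 8.1357 km
  P2: √((0.0120·111.32)² + (0.0216·57.01)²) = √(1.784469 + 1.516385) = 1.8168 km
  P3: √((0.1139·111.32)² + (0.1214·57.01)²) = √(160.765866 + 47.900435) = 14.4453 km
  P4: √((0.0633·111.32)² + (0.1372·57.01)²) = √(49.653951 + 61.180117) = 10.5278 km
  → nearest: P2 (1.8168 km)
Q2 at 59.1982°N, 18.4770°E:
  P1: √((-0.0044·111.32)² + (-0.0421·57.01)²) = √(0.239912 + 5.760581) = 2.4496 km
  P2: √((-0.0525·111.32)² + (-0.1017·57.01)²) = √(34.155842 + 33.615842) = 8.2324 km
  P3: √((0.0494·111.32)² + (-0.0019·57.01)²) = √(30.241289 + 0.011733) = 5.5003 km
  P4: √((-0.0012·111.32)² + (0.0139·57.01)²) = √(0.017845 + 0.627960) = 0.8036 km
  → nearest: P4 (0.8036 km)
Q3 at 59.1759°N, 18.5656°E:
  P1: √((0.0179·111.32)² + (-0.1307·57.01)²) = √(3.970566 + 55.520486) = 7.7130 km
  P2: √((-0.0302·111.32)² + (-0.1903·57.01)²) = √(11.302130 + 117.700866) = 11.3579 km
  P3: √((0.0717·111.32)² + (-0.0905·57.01)²) = √(63.706641 + 26.619460) = 9.5040 km
  P4: √((0.0211·111.32)² + (-0.0747·57.01)²) = √(5.517106 + 18.136074) = 4.8635 km
  → nearest: P4 (4.8635 km)
Q4 at 59.0879°N, 18.5442°E:
  P1: √((0.1059·111.32)² + (-0.1093·57.01)²) = √(138.975523 + 38.827766) = 13.3343 km
  P2: √((0.0578·111.32)² + (-0.1689·57.01)²) = √(41.400165 + 92.717429) = 11.5809 km
  P3: √((0.1597·111.32)² + (-0.0691·57.01)²) = √(316.050315 + 15.518801) = 18.2090 km
  P4: √((0.1091·111.32)² + (-0.0533·57.01)²) = √(147.501316 + 9.233291) = 12.5194 km
  → nearest: P2 (11.5809 km)

Q1→P2; Q2→P4; Q3→P4; Q4→P2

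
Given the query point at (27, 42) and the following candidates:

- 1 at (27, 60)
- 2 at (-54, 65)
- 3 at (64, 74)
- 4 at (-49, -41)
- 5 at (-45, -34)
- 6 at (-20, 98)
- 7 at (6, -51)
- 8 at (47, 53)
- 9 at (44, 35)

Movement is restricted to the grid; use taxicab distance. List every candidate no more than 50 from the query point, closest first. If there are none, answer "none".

1, 9, 8

Distances from (27, 42):
1: |0| + |18| = 0 + 18 = 18
2: |-81| + |23| = 81 + 23 = 104
3: |37| + |32| = 37 + 32 = 69
4: |-76| + |-83| = 76 + 83 = 159
5: |-72| + |-76| = 72 + 76 = 148
6: |-47| + |56| = 47 + 56 = 103
7: |-21| + |-93| = 21 + 93 = 114
8: |20| + |11| = 20 + 11 = 31
9: |17| + |-7| = 17 + 7 = 24
Threshold 50: 1 (18), 9 (24), 8 (31) are within range.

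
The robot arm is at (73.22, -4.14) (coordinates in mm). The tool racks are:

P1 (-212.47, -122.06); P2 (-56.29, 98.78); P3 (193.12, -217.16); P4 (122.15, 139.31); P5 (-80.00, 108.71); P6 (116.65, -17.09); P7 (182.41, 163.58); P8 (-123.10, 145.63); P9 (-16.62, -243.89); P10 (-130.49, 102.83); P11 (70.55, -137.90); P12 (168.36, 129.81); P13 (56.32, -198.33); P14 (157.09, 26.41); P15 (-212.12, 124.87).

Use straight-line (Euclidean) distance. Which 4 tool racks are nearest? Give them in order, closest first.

Distances from (73.22, -4.14):
P1: 309.07 mm
P2: 165.42 mm
P3: 244.45 mm
P4: 151.57 mm
P5: 190.29 mm
P6: 45.32 mm
P7: 200.13 mm
P8: 246.93 mm
P9: 256.03 mm
P10: 230.09 mm
P11: 133.79 mm
P12: 164.30 mm
P13: 194.92 mm
P14: 89.26 mm
P15: 313.15 mm
Sorted: P6 (45.32 mm) < P14 (89.26 mm) < P11 (133.79 mm) < P4 (151.57 mm) < P12 (164.30 mm) < P2 (165.42 mm) < …

P6, P14, P11, P4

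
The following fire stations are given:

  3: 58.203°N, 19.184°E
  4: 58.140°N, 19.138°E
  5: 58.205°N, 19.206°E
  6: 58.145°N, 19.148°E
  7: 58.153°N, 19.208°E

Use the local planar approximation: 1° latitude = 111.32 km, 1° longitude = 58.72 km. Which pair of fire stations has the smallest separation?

4 and 6

Pairwise distances:
3–4: √((-0.063·111.32)² + (-0.046·58.72)²) = √(49.18441 + 7.29605) = 7.515 km
3–5: √((0.002·111.32)² + (0.022·58.72)²) = √(0.04957 + 1.66885) = 1.311 km
3–6: √((-0.058·111.32)² + (-0.036·58.72)²) = √(41.68717 + 4.46866) = 6.794 km
3–7: √((-0.050·111.32)² + (0.024·58.72)²) = √(30.98036 + 1.98607) = 5.742 km
4–5: √((0.065·111.32)² + (0.068·58.72)²) = √(52.35680 + 15.94373) = 8.264 km
4–6: √((0.005·111.32)² + (0.010·58.72)²) = √(0.30980 + 0.34480) = 0.809 km
4–7: √((0.013·111.32)² + (0.070·58.72)²) = √(2.09427 + 16.89539) = 4.358 km
5–6: √((-0.060·111.32)² + (-0.058·58.72)²) = √(44.61171 + 11.59920) = 7.497 km
5–7: √((-0.052·111.32)² + (0.002·58.72)²) = √(33.50835 + 0.01379) = 5.790 km
6–7: √((0.008·111.32)² + (0.060·58.72)²) = √(0.79310 + 12.41294) = 3.634 km
Closest pair: 4–6 at 0.809 km.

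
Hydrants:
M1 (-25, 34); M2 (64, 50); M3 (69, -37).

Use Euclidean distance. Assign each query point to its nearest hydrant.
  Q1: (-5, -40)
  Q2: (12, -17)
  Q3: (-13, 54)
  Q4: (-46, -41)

Q1 at (-5, -40):
  M1: 76.7
  M2: 113.4
  M3: 74.1
  → nearest: M3 (74.1)
Q2 at (12, -17):
  M1: 63.0
  M2: 84.8
  M3: 60.4
  → nearest: M3 (60.4)
Q3 at (-13, 54):
  M1: 23.3
  M2: 77.1
  M3: 122.5
  → nearest: M1 (23.3)
Q4 at (-46, -41):
  M1: 77.9
  M2: 142.8
  M3: 115.1
  → nearest: M1 (77.9)

Q1→M3; Q2→M3; Q3→M1; Q4→M1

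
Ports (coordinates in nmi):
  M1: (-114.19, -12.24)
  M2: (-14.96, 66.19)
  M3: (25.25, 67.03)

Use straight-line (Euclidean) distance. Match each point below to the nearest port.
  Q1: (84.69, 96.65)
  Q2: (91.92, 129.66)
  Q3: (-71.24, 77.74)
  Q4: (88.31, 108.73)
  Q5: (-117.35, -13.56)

Q1→M3; Q2→M3; Q3→M2; Q4→M3; Q5→M1

Q1 at (84.69, 96.65):
  M1: 226.74 nmi
  M2: 104.20 nmi
  M3: 66.41 nmi
  → nearest: M3 (66.41 nmi)
Q2 at (91.92, 129.66):
  M1: 250.23 nmi
  M2: 124.31 nmi
  M3: 91.47 nmi
  → nearest: M3 (91.47 nmi)
Q3 at (-71.24, 77.74):
  M1: 99.71 nmi
  M2: 57.45 nmi
  M3: 97.08 nmi
  → nearest: M2 (57.45 nmi)
Q4 at (88.31, 108.73):
  M1: 235.88 nmi
  M2: 111.69 nmi
  M3: 75.60 nmi
  → nearest: M3 (75.60 nmi)
Q5 at (-117.35, -13.56):
  M1: 3.42 nmi
  M2: 129.78 nmi
  M3: 163.80 nmi
  → nearest: M1 (3.42 nmi)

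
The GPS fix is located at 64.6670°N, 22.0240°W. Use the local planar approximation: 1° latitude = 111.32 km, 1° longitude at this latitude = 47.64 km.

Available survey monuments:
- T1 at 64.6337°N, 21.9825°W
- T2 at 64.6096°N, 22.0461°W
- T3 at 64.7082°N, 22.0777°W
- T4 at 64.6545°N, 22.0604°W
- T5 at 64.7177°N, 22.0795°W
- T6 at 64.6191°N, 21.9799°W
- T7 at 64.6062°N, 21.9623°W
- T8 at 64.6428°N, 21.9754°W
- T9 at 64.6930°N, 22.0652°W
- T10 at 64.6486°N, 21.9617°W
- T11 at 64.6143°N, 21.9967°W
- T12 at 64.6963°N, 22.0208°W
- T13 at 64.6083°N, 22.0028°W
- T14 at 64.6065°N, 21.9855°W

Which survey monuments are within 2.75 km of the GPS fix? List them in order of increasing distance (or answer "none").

Distances from 64.6670°N, 22.0240°W:
T1: √((-0.0333·111.32)² + (0.0415·47.64)²) = √(13.741523 + 3.908766) = 4.2012 km
T2: √((-0.0574·111.32)² + (-0.0221·47.64)²) = √(40.829135 + 1.108480) = 6.4759 km
T3: √((0.0412·111.32)² + (-0.0537·47.64)²) = √(21.034918 + 6.544735) = 5.2516 km
T4: √((-0.0125·111.32)² + (-0.0364·47.64)²) = √(1.936272 + 3.007089) = 2.2234 km
T5: √((0.0507·111.32)² + (-0.0555·47.64)²) = √(31.853878 + 6.990842) = 6.2326 km
T6: √((-0.0479·111.32)² + (0.0441·47.64)²) = √(28.432655 + 4.413882) = 5.7312 km
T7: √((-0.0608·111.32)² + (0.0617·47.64)²) = √(45.809289 + 8.640002) = 7.3790 km
T8: √((-0.0242·111.32)² + (0.0486·47.64)²) = √(7.257334 + 5.360633) = 3.5522 km
T9: √((0.0260·111.32)² + (-0.0412·47.64)²) = √(8.377088 + 3.852458) = 3.4971 km
T10: √((-0.0184·111.32)² + (0.0623·47.64)²) = √(4.195484 + 8.808858) = 3.6062 km
T11: √((-0.0527·111.32)² + (0.0273·47.64)²) = √(34.416573 + 1.691488) = 6.0090 km
T12: √((0.0293·111.32)² + (0.0032·47.64)²) = √(10.638530 + 0.023240) = 3.2652 km
T13: √((-0.0587·111.32)² + (0.0212·47.64)²) = √(42.699481 + 1.020035) = 6.6121 km
T14: √((-0.0605·111.32)² + (0.0385·47.64)²) = √(45.358339 + 3.364070) = 6.9801 km
Threshold 2.75 km: T4 (2.2234 km) is within range.

T4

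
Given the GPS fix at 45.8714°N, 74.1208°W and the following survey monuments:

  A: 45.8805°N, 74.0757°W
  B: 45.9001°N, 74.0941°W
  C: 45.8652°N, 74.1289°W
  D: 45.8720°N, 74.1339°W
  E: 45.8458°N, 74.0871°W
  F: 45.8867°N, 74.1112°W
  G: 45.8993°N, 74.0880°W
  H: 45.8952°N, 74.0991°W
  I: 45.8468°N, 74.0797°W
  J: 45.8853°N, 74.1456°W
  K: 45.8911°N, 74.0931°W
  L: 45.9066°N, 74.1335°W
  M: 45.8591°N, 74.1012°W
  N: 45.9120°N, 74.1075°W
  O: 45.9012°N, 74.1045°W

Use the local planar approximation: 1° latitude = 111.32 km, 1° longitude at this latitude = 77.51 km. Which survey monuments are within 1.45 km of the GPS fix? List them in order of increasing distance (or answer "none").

Distances from 45.8714°N, 74.1208°W:
A: √((0.0091·111.32)² + (0.0451·77.51)²) = √(1.026193 + 12.219925) = 3.6395 km
B: √((0.0287·111.32)² + (0.0267·77.51)²) = √(10.207284 + 4.282901) = 3.8066 km
C: √((-0.0062·111.32)² + (-0.0081·77.51)²) = √(0.476354 + 0.394172) = 0.9330 km
D: √((0.0006·111.32)² + (-0.0131·77.51)²) = √(0.004461 + 1.030999) = 1.0176 km
E: √((-0.0256·111.32)² + (0.0337·77.51)²) = √(8.121314 + 6.822998) = 3.8658 km
F: √((0.0153·111.32)² + (0.0096·77.51)²) = √(2.900877 + 0.553679) = 1.8586 km
G: √((0.0279·111.32)² + (0.0328·77.51)²) = √(9.646168 + 6.463432) = 4.0137 km
H: √((0.0238·111.32)² + (0.0217·77.51)²) = √(7.019405 + 2.829013) = 3.1382 km
I: √((-0.0246·111.32)² + (0.0411·77.51)²) = √(7.499229 + 10.148436) = 4.2009 km
J: √((0.0139·111.32)² + (-0.0248·77.51)²) = √(2.394286 + 3.695037) = 2.4677 km
K: √((0.0197·111.32)² + (0.0277·77.51)²) = √(4.809267 + 4.609725) = 3.0690 km
L: √((0.0352·111.32)² + (-0.0127·77.51)²) = √(15.354360 + 0.968998) = 4.0402 km
M: √((-0.0123·111.32)² + (0.0196·77.51)²) = √(1.874807 + 2.307956) = 2.0452 km
N: √((0.0406·111.32)² + (0.0133·77.51)²) = √(20.426712 + 1.062720) = 4.6357 km
O: √((0.0298·111.32)² + (0.0163·77.51)²) = √(11.004718 + 1.596212) = 3.5498 km
Threshold 1.45 km: C (0.9330 km), D (1.0176 km) are within range.

C, D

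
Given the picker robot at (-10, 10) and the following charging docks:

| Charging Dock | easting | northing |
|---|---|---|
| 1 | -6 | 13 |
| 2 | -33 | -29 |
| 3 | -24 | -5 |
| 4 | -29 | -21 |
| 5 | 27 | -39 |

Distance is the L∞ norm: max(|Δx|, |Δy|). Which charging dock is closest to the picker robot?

Distances from (-10, 10):
1: 4
2: 39
3: 15
4: 31
5: 49
Minimum: 1 at 4.

1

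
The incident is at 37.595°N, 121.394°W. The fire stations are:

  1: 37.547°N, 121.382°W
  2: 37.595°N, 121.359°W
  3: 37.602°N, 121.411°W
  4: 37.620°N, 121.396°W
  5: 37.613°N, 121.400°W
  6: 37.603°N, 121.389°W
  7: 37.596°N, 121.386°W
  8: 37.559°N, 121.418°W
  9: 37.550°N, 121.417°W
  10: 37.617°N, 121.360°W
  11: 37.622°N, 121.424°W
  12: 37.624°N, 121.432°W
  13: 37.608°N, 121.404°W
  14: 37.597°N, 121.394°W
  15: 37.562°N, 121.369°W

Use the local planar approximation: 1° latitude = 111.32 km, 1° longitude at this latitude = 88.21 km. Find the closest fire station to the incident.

14

Distances from 37.595°N, 121.394°W:
1: √((-0.048·111.32)² + (0.012·88.21)²) = √(28.55150 + 1.12046) = 5.447 km
2: √((0.000·111.32)² + (0.035·88.21)²) = √(0.00000 + 9.53173) = 3.087 km
3: √((0.007·111.32)² + (-0.017·88.21)²) = √(0.60721 + 2.24871) = 1.690 km
4: √((0.025·111.32)² + (-0.002·88.21)²) = √(7.74509 + 0.03112) = 2.789 km
5: √((0.018·111.32)² + (-0.006·88.21)²) = √(4.01505 + 0.28012) = 2.072 km
6: √((0.008·111.32)² + (0.005·88.21)²) = √(0.79310 + 0.19453) = 0.994 km
7: √((0.001·111.32)² + (0.008·88.21)²) = √(0.01239 + 0.49798) = 0.714 km
8: √((-0.036·111.32)² + (-0.024·88.21)²) = √(16.06022 + 4.48186) = 4.532 km
9: √((-0.045·111.32)² + (-0.023·88.21)²) = √(25.09409 + 4.11615) = 5.405 km
10: √((0.022·111.32)² + (0.034·88.21)²) = √(5.99780 + 8.99484) = 3.872 km
11: √((0.027·111.32)² + (-0.030·88.21)²) = √(9.03387 + 7.00290) = 4.005 km
12: √((0.029·111.32)² + (-0.038·88.21)²) = √(10.42179 + 11.23577) = 4.654 km
13: √((0.013·111.32)² + (-0.010·88.21)²) = √(2.09427 + 0.77810) = 1.695 km
14: √((0.002·111.32)² + (0.000·88.21)²) = √(0.04957 + 0.00000) = 0.223 km
15: √((-0.033·111.32)² + (0.025·88.21)²) = √(13.49504 + 4.86313) = 4.285 km
Minimum: 14 at 0.223 km.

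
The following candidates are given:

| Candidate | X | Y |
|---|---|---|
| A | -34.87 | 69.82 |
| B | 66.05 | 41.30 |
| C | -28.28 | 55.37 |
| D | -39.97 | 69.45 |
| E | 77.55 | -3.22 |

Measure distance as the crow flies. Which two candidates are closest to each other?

A and D

Pairwise distances:
A–B: √((100.92)² + (-28.52)²) = √(10184.8464 + 813.3904) = 104.87
A–C: √((6.59)² + (-14.45)²) = √(43.4281 + 208.8025) = 15.88
A–D: √((-5.10)² + (-0.37)²) = √(26.0100 + 0.1369) = 5.11
A–E: √((112.42)² + (-73.04)²) = √(12638.2564 + 5334.8416) = 134.06
B–C: √((-94.33)² + (14.07)²) = √(8898.1489 + 197.9649) = 95.37
B–D: √((-106.02)² + (28.15)²) = √(11240.2404 + 792.4225) = 109.69
B–E: √((11.50)² + (-44.52)²) = √(132.2500 + 1982.0304) = 45.98
C–D: √((-11.69)² + (14.08)²) = √(136.6561 + 198.2464) = 18.30
C–E: √((105.83)² + (-58.59)²) = √(11199.9889 + 3432.7881) = 120.97
D–E: √((117.52)² + (-72.67)²) = √(13810.9504 + 5280.9289) = 138.17
Closest pair: A–D at 5.11.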